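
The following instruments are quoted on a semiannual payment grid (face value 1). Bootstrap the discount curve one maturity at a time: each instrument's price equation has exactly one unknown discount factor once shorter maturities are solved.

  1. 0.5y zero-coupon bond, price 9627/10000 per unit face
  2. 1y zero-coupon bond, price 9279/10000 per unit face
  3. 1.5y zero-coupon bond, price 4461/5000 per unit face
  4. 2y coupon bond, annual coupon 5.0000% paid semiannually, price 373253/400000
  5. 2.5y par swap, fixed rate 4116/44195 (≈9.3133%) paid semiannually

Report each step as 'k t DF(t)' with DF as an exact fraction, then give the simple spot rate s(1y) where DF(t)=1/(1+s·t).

1 1/2 9627/10000
2 1 9279/10000
3 3/2 4461/5000
4 2 337/400
5 5/2 3971/5000
s(1y) = (1/(9279/10000) − 1)/(1) = 721/9279 ≈ 7.7702%

step 1 [0.5y] zero: DF = P = 9627/10000 ≈ 0.962700
step 2 [1y] zero: DF = P = 9279/10000 ≈ 0.927900
step 3 [1.5y] zero: DF = P = 4461/5000 ≈ 0.892200
step 4 [2y] bond c/2=1/40: DF=(373253/400000 − 1/40·(0.962700+0.927900+0.892200))/(1+1/40) = 337/400 ≈ 0.842500
step 5 [2.5y] swap r/2=2058/44195: DF=(1 − 2058/44195·(0.962700+0.927900+0.892200+0.842500))/(1+2058/44195) = 3971/5000 ≈ 0.794200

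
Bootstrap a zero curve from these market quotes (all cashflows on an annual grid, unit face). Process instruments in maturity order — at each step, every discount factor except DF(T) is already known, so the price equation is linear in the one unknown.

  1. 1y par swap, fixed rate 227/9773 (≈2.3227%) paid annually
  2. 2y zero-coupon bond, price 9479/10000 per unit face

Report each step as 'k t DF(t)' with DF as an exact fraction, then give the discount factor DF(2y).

1 1 9773/10000
2 2 9479/10000
DF(2y) = 9479/10000 ≈ 0.947900

step 1 [1y] swap r/1=227/9773: DF=(1 − 227/9773·(0))/(1+227/9773) = 9773/10000 ≈ 0.977300
step 2 [2y] zero: DF = P = 9479/10000 ≈ 0.947900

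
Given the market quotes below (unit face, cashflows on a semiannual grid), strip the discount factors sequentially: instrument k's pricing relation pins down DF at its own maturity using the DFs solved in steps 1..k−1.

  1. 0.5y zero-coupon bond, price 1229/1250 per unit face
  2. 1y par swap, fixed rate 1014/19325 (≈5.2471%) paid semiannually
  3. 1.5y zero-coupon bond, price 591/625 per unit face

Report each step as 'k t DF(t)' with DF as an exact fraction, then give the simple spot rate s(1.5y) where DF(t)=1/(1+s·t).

1 1/2 1229/1250
2 1 9493/10000
3 3/2 591/625
s(1.5y) = (1/(591/625) − 1)/(3/2) = 68/1773 ≈ 3.8353%

step 1 [0.5y] zero: DF = P = 1229/1250 ≈ 0.983200
step 2 [1y] swap r/2=507/19325: DF=(1 − 507/19325·(0.983200))/(1+507/19325) = 9493/10000 ≈ 0.949300
step 3 [1.5y] zero: DF = P = 591/625 ≈ 0.945600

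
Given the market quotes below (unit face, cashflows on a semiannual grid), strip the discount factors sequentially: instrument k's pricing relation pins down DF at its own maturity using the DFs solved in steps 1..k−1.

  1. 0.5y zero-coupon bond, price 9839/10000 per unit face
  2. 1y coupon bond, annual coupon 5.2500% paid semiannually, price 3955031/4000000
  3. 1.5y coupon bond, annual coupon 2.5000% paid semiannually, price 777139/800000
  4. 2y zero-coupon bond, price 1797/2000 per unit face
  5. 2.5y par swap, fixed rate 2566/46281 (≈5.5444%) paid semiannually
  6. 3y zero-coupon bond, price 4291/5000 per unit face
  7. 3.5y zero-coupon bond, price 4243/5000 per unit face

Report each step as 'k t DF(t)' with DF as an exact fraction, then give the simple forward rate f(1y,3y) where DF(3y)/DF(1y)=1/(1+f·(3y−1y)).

1 1/2 9839/10000
2 1 9383/10000
3 3/2 9357/10000
4 2 1797/2000
5 5/2 8717/10000
6 3 4291/5000
7 7/2 4243/5000
f(1y,3y) = ((9383/10000)/(4291/5000) − 1)/(2) = 801/17164 ≈ 4.6667%

step 1 [0.5y] zero: DF = P = 9839/10000 ≈ 0.983900
step 2 [1y] bond c/2=21/800: DF=(3955031/4000000 − 21/800·(0.983900))/(1+21/800) = 9383/10000 ≈ 0.938300
step 3 [1.5y] bond c/2=1/80: DF=(777139/800000 − 1/80·(0.983900+0.938300))/(1+1/80) = 9357/10000 ≈ 0.935700
step 4 [2y] zero: DF = P = 1797/2000 ≈ 0.898500
step 5 [2.5y] swap r/2=1283/46281: DF=(1 − 1283/46281·(0.983900+0.938300+0.935700+0.898500))/(1+1283/46281) = 8717/10000 ≈ 0.871700
step 6 [3y] zero: DF = P = 4291/5000 ≈ 0.858200
step 7 [3.5y] zero: DF = P = 4243/5000 ≈ 0.848600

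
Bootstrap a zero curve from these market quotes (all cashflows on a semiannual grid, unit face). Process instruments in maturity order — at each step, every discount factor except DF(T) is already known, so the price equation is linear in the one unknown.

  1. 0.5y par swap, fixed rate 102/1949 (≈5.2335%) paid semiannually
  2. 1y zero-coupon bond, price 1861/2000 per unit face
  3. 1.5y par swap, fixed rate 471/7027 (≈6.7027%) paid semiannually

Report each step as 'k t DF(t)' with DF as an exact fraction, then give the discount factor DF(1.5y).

step 1 [0.5y] swap r/2=51/1949: DF=(1 − 51/1949·(0))/(1+51/1949) = 1949/2000 ≈ 0.974500
step 2 [1y] zero: DF = P = 1861/2000 ≈ 0.930500
step 3 [1.5y] swap r/2=471/14054: DF=(1 − 471/14054·(0.974500+0.930500))/(1+471/14054) = 4529/5000 ≈ 0.905800

1 1/2 1949/2000
2 1 1861/2000
3 3/2 4529/5000
DF(1.5y) = 4529/5000 ≈ 0.905800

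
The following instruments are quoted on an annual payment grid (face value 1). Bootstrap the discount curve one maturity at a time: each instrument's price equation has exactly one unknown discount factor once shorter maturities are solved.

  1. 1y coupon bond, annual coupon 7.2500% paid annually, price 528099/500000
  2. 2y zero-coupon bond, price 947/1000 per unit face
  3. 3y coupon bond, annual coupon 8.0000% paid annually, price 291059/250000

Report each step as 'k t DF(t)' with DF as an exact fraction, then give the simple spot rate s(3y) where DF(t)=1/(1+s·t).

step 1 [1y] bond c/1=29/400: DF=(528099/500000 − 29/400·(0))/(1+29/400) = 1231/1250 ≈ 0.984800
step 2 [2y] zero: DF = P = 947/1000 ≈ 0.947000
step 3 [3y] bond c/1=2/25: DF=(291059/250000 − 2/25·(0.984800+0.947000))/(1+2/25) = 9349/10000 ≈ 0.934900

1 1 1231/1250
2 2 947/1000
3 3 9349/10000
s(3y) = (1/(9349/10000) − 1)/(3) = 217/9349 ≈ 2.3211%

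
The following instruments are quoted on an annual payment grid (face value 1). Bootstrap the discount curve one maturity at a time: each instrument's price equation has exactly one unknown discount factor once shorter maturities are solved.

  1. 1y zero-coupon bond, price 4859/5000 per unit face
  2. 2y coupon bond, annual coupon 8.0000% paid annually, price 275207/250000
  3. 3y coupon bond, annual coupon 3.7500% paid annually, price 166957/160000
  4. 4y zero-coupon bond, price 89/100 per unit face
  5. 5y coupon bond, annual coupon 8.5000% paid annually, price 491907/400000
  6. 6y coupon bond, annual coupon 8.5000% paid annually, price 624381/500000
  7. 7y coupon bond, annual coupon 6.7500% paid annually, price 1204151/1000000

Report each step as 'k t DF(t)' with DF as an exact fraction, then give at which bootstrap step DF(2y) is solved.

1 1 4859/5000
2 2 9473/10000
3 3 2341/2500
4 4 89/100
5 5 21/25
6 6 7917/10000
7 7 197/250
DF(2y) is solved at step 2

step 1 [1y] zero: DF = P = 4859/5000 ≈ 0.971800
step 2 [2y] bond c/1=2/25: DF=(275207/250000 − 2/25·(0.971800))/(1+2/25) = 9473/10000 ≈ 0.947300
step 3 [3y] bond c/1=3/80: DF=(166957/160000 − 3/80·(0.971800+0.947300))/(1+3/80) = 2341/2500 ≈ 0.936400
step 4 [4y] zero: DF = P = 89/100 ≈ 0.890000
step 5 [5y] bond c/1=17/200: DF=(491907/400000 − 17/200·(0.971800+0.947300+0.936400+0.890000))/(1+17/200) = 21/25 ≈ 0.840000
step 6 [6y] bond c/1=17/200: DF=(624381/500000 − 17/200·(0.971800+0.947300+0.936400+0.890000+0.840000))/(1+17/200) = 7917/10000 ≈ 0.791700
step 7 [7y] bond c/1=27/400: DF=(1204151/1000000 − 27/400·(0.971800+0.947300+0.936400+0.890000+0.840000+0.791700))/(1+27/400) = 197/250 ≈ 0.788000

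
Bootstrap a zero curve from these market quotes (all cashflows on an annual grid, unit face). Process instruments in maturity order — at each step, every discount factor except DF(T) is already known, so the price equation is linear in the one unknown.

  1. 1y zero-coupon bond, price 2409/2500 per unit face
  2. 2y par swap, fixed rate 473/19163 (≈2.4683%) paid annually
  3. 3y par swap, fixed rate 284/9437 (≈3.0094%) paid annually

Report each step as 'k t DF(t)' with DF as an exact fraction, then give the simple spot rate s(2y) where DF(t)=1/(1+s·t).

1 1 2409/2500
2 2 9527/10000
3 3 2287/2500
s(2y) = (1/(9527/10000) − 1)/(2) = 473/19054 ≈ 2.4824%

step 1 [1y] zero: DF = P = 2409/2500 ≈ 0.963600
step 2 [2y] swap r/1=473/19163: DF=(1 − 473/19163·(0.963600))/(1+473/19163) = 9527/10000 ≈ 0.952700
step 3 [3y] swap r/1=284/9437: DF=(1 − 284/9437·(0.963600+0.952700))/(1+284/9437) = 2287/2500 ≈ 0.914800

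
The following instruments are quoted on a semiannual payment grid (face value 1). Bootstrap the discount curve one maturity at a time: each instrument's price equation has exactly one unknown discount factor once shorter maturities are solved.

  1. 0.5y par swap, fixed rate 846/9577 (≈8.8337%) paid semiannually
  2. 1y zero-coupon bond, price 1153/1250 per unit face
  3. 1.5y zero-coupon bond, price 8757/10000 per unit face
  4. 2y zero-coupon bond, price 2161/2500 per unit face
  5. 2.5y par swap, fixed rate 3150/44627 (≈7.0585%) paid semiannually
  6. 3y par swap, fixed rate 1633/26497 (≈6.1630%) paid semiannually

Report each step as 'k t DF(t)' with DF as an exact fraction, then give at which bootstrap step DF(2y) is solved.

1 1/2 9577/10000
2 1 1153/1250
3 3/2 8757/10000
4 2 2161/2500
5 5/2 337/400
6 3 8367/10000
DF(2y) is solved at step 4

step 1 [0.5y] swap r/2=423/9577: DF=(1 − 423/9577·(0))/(1+423/9577) = 9577/10000 ≈ 0.957700
step 2 [1y] zero: DF = P = 1153/1250 ≈ 0.922400
step 3 [1.5y] zero: DF = P = 8757/10000 ≈ 0.875700
step 4 [2y] zero: DF = P = 2161/2500 ≈ 0.864400
step 5 [2.5y] swap r/2=1575/44627: DF=(1 − 1575/44627·(0.957700+0.922400+0.875700+0.864400))/(1+1575/44627) = 337/400 ≈ 0.842500
step 6 [3y] swap r/2=1633/52994: DF=(1 − 1633/52994·(0.957700+0.922400+0.875700+0.864400+0.842500))/(1+1633/52994) = 8367/10000 ≈ 0.836700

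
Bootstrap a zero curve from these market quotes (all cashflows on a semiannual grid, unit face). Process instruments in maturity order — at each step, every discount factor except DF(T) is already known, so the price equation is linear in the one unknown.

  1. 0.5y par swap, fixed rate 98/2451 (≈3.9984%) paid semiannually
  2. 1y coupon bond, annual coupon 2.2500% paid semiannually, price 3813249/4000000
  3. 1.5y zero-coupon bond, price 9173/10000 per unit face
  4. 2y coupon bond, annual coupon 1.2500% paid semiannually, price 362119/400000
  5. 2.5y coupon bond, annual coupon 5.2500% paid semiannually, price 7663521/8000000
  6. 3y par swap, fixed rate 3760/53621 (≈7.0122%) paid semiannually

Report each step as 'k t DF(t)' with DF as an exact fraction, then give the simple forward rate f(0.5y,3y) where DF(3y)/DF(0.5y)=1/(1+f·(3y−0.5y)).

1 1/2 2451/2500
2 1 4659/5000
3 3/2 9173/10000
4 2 8821/10000
5 5/2 1677/2000
6 3 203/250
f(0.5y,3y) = ((2451/2500)/(203/250) − 1)/(5/2) = 421/5075 ≈ 8.2956%

step 1 [0.5y] swap r/2=49/2451: DF=(1 − 49/2451·(0))/(1+49/2451) = 2451/2500 ≈ 0.980400
step 2 [1y] bond c/2=9/800: DF=(3813249/4000000 − 9/800·(0.980400))/(1+9/800) = 4659/5000 ≈ 0.931800
step 3 [1.5y] zero: DF = P = 9173/10000 ≈ 0.917300
step 4 [2y] bond c/2=1/160: DF=(362119/400000 − 1/160·(0.980400+0.931800+0.917300))/(1+1/160) = 8821/10000 ≈ 0.882100
step 5 [2.5y] bond c/2=21/800: DF=(7663521/8000000 − 21/800·(0.980400+0.931800+0.917300+0.882100))/(1+21/800) = 1677/2000 ≈ 0.838500
step 6 [3y] swap r/2=1880/53621: DF=(1 − 1880/53621·(0.980400+0.931800+0.917300+0.882100+0.838500))/(1+1880/53621) = 203/250 ≈ 0.812000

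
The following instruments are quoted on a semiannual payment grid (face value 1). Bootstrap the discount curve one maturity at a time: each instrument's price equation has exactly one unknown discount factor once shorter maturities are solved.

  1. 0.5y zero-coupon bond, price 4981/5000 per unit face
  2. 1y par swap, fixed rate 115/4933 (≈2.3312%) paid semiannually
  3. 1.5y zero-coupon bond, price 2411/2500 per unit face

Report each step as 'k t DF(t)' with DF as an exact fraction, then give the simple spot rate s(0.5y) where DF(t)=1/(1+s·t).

step 1 [0.5y] zero: DF = P = 4981/5000 ≈ 0.996200
step 2 [1y] swap r/2=115/9866: DF=(1 − 115/9866·(0.996200))/(1+115/9866) = 977/1000 ≈ 0.977000
step 3 [1.5y] zero: DF = P = 2411/2500 ≈ 0.964400

1 1/2 4981/5000
2 1 977/1000
3 3/2 2411/2500
s(0.5y) = (1/(4981/5000) − 1)/(1/2) = 38/4981 ≈ 0.7629%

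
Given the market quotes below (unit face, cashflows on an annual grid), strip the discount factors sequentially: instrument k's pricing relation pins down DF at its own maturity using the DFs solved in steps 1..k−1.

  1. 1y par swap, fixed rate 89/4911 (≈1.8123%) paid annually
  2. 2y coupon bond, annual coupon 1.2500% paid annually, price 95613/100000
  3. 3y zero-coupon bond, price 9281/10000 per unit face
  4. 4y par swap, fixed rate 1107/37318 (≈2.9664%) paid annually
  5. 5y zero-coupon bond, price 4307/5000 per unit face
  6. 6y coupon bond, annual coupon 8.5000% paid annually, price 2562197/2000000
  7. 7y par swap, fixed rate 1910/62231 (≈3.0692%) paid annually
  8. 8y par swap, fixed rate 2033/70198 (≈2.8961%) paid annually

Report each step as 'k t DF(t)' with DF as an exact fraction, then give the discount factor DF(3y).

1 1 4911/5000
2 2 4661/5000
3 3 9281/10000
4 4 8893/10000
5 5 4307/5000
6 6 8209/10000
7 7 809/1000
8 8 7967/10000
DF(3y) = 9281/10000 ≈ 0.928100

step 1 [1y] swap r/1=89/4911: DF=(1 − 89/4911·(0))/(1+89/4911) = 4911/5000 ≈ 0.982200
step 2 [2y] bond c/1=1/80: DF=(95613/100000 − 1/80·(0.982200))/(1+1/80) = 4661/5000 ≈ 0.932200
step 3 [3y] zero: DF = P = 9281/10000 ≈ 0.928100
step 4 [4y] swap r/1=1107/37318: DF=(1 − 1107/37318·(0.982200+0.932200+0.928100))/(1+1107/37318) = 8893/10000 ≈ 0.889300
step 5 [5y] zero: DF = P = 4307/5000 ≈ 0.861400
step 6 [6y] bond c/1=17/200: DF=(2562197/2000000 − 17/200·(0.982200+0.932200+0.928100+0.889300+0.861400))/(1+17/200) = 8209/10000 ≈ 0.820900
step 7 [7y] swap r/1=1910/62231: DF=(1 − 1910/62231·(0.982200+0.932200+0.928100+0.889300+0.861400+0.820900))/(1+1910/62231) = 809/1000 ≈ 0.809000
step 8 [8y] swap r/1=2033/70198: DF=(1 − 2033/70198·(0.982200+0.932200+0.928100+0.889300+0.861400+0.820900+0.809000))/(1+2033/70198) = 7967/10000 ≈ 0.796700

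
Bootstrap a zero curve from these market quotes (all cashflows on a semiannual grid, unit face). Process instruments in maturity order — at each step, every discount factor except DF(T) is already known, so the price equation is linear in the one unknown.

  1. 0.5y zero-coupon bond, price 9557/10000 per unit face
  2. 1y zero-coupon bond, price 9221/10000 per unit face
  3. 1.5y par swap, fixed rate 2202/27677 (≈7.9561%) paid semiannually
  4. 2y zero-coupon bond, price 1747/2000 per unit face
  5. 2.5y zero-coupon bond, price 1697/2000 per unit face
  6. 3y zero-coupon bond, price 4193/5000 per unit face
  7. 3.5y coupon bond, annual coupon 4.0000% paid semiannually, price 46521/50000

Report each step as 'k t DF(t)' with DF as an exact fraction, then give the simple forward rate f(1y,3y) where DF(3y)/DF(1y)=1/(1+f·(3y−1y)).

1 1/2 9557/10000
2 1 9221/10000
3 3/2 8899/10000
4 2 1747/2000
5 5/2 1697/2000
6 3 4193/5000
7 7/2 8077/10000
f(1y,3y) = ((9221/10000)/(4193/5000) − 1)/(2) = 835/16772 ≈ 4.9785%

step 1 [0.5y] zero: DF = P = 9557/10000 ≈ 0.955700
step 2 [1y] zero: DF = P = 9221/10000 ≈ 0.922100
step 3 [1.5y] swap r/2=1101/27677: DF=(1 − 1101/27677·(0.955700+0.922100))/(1+1101/27677) = 8899/10000 ≈ 0.889900
step 4 [2y] zero: DF = P = 1747/2000 ≈ 0.873500
step 5 [2.5y] zero: DF = P = 1697/2000 ≈ 0.848500
step 6 [3y] zero: DF = P = 4193/5000 ≈ 0.838600
step 7 [3.5y] bond c/2=1/50: DF=(46521/50000 − 1/50·(0.955700+0.922100+0.889900+0.873500+0.848500+0.838600))/(1+1/50) = 8077/10000 ≈ 0.807700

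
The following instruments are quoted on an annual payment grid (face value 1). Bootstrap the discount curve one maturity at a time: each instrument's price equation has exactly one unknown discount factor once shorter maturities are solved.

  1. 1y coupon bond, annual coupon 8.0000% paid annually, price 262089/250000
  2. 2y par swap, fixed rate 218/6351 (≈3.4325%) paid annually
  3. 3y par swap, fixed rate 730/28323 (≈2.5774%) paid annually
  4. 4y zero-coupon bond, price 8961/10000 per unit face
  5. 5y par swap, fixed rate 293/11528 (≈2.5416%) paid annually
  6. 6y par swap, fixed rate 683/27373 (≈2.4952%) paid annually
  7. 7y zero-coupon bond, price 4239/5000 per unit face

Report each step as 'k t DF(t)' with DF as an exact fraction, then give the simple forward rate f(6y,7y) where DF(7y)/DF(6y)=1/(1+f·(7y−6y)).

step 1 [1y] bond c/1=2/25: DF=(262089/250000 − 2/25·(0))/(1+2/25) = 9707/10000 ≈ 0.970700
step 2 [2y] swap r/1=218/6351: DF=(1 − 218/6351·(0.970700))/(1+218/6351) = 4673/5000 ≈ 0.934600
step 3 [3y] swap r/1=730/28323: DF=(1 − 730/28323·(0.970700+0.934600))/(1+730/28323) = 927/1000 ≈ 0.927000
step 4 [4y] zero: DF = P = 8961/10000 ≈ 0.896100
step 5 [5y] swap r/1=293/11528: DF=(1 − 293/11528·(0.970700+0.934600+0.927000+0.896100))/(1+293/11528) = 2207/2500 ≈ 0.882800
step 6 [6y] swap r/1=683/27373: DF=(1 − 683/27373·(0.970700+0.934600+0.927000+0.896100+0.882800))/(1+683/27373) = 4317/5000 ≈ 0.863400
step 7 [7y] zero: DF = P = 4239/5000 ≈ 0.847800

1 1 9707/10000
2 2 4673/5000
3 3 927/1000
4 4 8961/10000
5 5 2207/2500
6 6 4317/5000
7 7 4239/5000
f(6y,7y) = ((4317/5000)/(4239/5000) − 1)/(1) = 26/1413 ≈ 1.8401%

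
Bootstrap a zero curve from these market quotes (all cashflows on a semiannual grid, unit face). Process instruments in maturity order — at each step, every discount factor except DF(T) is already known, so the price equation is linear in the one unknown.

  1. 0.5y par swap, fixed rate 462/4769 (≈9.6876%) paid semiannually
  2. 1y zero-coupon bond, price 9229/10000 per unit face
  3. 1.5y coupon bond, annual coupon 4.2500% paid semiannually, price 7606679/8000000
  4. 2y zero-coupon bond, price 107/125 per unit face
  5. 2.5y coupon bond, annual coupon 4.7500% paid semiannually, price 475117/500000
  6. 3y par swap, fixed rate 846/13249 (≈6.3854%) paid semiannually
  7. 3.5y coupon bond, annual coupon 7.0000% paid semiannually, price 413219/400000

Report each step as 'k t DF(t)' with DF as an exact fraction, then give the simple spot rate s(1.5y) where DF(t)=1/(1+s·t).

step 1 [0.5y] swap r/2=231/4769: DF=(1 − 231/4769·(0))/(1+231/4769) = 4769/5000 ≈ 0.953800
step 2 [1y] zero: DF = P = 9229/10000 ≈ 0.922900
step 3 [1.5y] bond c/2=17/800: DF=(7606679/8000000 − 17/800·(0.953800+0.922900))/(1+17/800) = 223/250 ≈ 0.892000
step 4 [2y] zero: DF = P = 107/125 ≈ 0.856000
step 5 [2.5y] bond c/2=19/800: DF=(475117/500000 − 19/800·(0.953800+0.922900+0.892000+0.856000))/(1+19/800) = 8441/10000 ≈ 0.844100
step 6 [3y] swap r/2=423/13249: DF=(1 − 423/13249·(0.953800+0.922900+0.892000+0.856000+0.844100))/(1+423/13249) = 2077/2500 ≈ 0.830800
step 7 [3.5y] bond c/2=7/200: DF=(413219/400000 − 7/200·(0.953800+0.922900+0.892000+0.856000+0.844100+0.830800))/(1+7/200) = 8189/10000 ≈ 0.818900

1 1/2 4769/5000
2 1 9229/10000
3 3/2 223/250
4 2 107/125
5 5/2 8441/10000
6 3 2077/2500
7 7/2 8189/10000
s(1.5y) = (1/(223/250) − 1)/(3/2) = 18/223 ≈ 8.0717%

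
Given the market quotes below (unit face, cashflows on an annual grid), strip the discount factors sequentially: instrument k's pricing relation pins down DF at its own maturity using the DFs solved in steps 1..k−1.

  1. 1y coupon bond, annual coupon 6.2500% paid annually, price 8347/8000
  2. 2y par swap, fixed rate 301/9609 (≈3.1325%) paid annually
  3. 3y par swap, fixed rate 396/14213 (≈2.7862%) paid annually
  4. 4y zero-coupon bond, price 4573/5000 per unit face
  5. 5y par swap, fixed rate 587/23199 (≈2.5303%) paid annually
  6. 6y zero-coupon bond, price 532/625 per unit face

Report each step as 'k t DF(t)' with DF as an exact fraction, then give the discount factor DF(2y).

step 1 [1y] bond c/1=1/16: DF=(8347/8000 − 1/16·(0))/(1+1/16) = 491/500 ≈ 0.982000
step 2 [2y] swap r/1=301/9609: DF=(1 − 301/9609·(0.982000))/(1+301/9609) = 4699/5000 ≈ 0.939800
step 3 [3y] swap r/1=396/14213: DF=(1 − 396/14213·(0.982000+0.939800))/(1+396/14213) = 1151/1250 ≈ 0.920800
step 4 [4y] zero: DF = P = 4573/5000 ≈ 0.914600
step 5 [5y] swap r/1=587/23199: DF=(1 − 587/23199·(0.982000+0.939800+0.920800+0.914600))/(1+587/23199) = 4413/5000 ≈ 0.882600
step 6 [6y] zero: DF = P = 532/625 ≈ 0.851200

1 1 491/500
2 2 4699/5000
3 3 1151/1250
4 4 4573/5000
5 5 4413/5000
6 6 532/625
DF(2y) = 4699/5000 ≈ 0.939800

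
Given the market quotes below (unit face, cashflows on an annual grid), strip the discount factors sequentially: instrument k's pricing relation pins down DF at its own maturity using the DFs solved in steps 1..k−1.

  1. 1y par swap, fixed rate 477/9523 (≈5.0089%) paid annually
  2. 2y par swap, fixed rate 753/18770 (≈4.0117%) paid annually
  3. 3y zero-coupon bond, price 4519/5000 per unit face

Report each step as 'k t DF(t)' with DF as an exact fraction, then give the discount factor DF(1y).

1 1 9523/10000
2 2 9247/10000
3 3 4519/5000
DF(1y) = 9523/10000 ≈ 0.952300

step 1 [1y] swap r/1=477/9523: DF=(1 − 477/9523·(0))/(1+477/9523) = 9523/10000 ≈ 0.952300
step 2 [2y] swap r/1=753/18770: DF=(1 − 753/18770·(0.952300))/(1+753/18770) = 9247/10000 ≈ 0.924700
step 3 [3y] zero: DF = P = 4519/5000 ≈ 0.903800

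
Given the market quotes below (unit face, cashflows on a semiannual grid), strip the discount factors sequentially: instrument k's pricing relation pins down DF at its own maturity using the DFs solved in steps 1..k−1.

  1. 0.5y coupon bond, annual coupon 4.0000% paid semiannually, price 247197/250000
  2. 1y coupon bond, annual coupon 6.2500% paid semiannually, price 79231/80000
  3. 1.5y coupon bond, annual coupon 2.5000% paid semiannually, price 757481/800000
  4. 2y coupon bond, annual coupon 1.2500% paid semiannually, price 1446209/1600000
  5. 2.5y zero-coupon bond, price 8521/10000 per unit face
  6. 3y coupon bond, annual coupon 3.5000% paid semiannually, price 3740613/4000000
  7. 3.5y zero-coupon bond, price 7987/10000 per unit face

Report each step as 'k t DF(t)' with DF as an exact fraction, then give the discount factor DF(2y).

step 1 [0.5y] bond c/2=1/50: DF=(247197/250000 − 1/50·(0))/(1+1/50) = 4847/5000 ≈ 0.969400
step 2 [1y] bond c/2=1/32: DF=(79231/80000 − 1/32·(0.969400))/(1+1/32) = 931/1000 ≈ 0.931000
step 3 [1.5y] bond c/2=1/80: DF=(757481/800000 − 1/80·(0.969400+0.931000))/(1+1/80) = 9117/10000 ≈ 0.911700
step 4 [2y] bond c/2=1/160: DF=(1446209/1600000 − 1/160·(0.969400+0.931000+0.911700))/(1+1/160) = 1101/1250 ≈ 0.880800
step 5 [2.5y] zero: DF = P = 8521/10000 ≈ 0.852100
step 6 [3y] bond c/2=7/400: DF=(3740613/4000000 − 7/400·(0.969400+0.931000+0.911700+0.880800+0.852100))/(1+7/400) = 8409/10000 ≈ 0.840900
step 7 [3.5y] zero: DF = P = 7987/10000 ≈ 0.798700

1 1/2 4847/5000
2 1 931/1000
3 3/2 9117/10000
4 2 1101/1250
5 5/2 8521/10000
6 3 8409/10000
7 7/2 7987/10000
DF(2y) = 1101/1250 ≈ 0.880800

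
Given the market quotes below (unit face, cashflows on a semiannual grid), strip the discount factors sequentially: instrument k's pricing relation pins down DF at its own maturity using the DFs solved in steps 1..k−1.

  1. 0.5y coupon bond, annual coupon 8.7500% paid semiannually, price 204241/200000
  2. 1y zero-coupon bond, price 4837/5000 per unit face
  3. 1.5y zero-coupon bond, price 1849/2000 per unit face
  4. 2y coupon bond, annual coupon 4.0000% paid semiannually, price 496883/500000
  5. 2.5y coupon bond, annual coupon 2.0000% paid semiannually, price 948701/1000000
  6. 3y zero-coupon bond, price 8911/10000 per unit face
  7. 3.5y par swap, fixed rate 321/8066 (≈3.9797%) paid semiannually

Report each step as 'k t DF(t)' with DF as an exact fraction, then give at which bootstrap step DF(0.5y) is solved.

1 1/2 1223/1250
2 1 4837/5000
3 3/2 1849/2000
4 2 459/500
5 5/2 4509/5000
6 3 8911/10000
7 7/2 2179/2500
DF(0.5y) is solved at step 1

step 1 [0.5y] bond c/2=7/160: DF=(204241/200000 − 7/160·(0))/(1+7/160) = 1223/1250 ≈ 0.978400
step 2 [1y] zero: DF = P = 4837/5000 ≈ 0.967400
step 3 [1.5y] zero: DF = P = 1849/2000 ≈ 0.924500
step 4 [2y] bond c/2=1/50: DF=(496883/500000 − 1/50·(0.978400+0.967400+0.924500))/(1+1/50) = 459/500 ≈ 0.918000
step 5 [2.5y] bond c/2=1/100: DF=(948701/1000000 − 1/100·(0.978400+0.967400+0.924500+0.918000))/(1+1/100) = 4509/5000 ≈ 0.901800
step 6 [3y] zero: DF = P = 8911/10000 ≈ 0.891100
step 7 [3.5y] swap r/2=321/16132: DF=(1 − 321/16132·(0.978400+0.967400+0.924500+0.918000+0.901800+0.891100))/(1+321/16132) = 2179/2500 ≈ 0.871600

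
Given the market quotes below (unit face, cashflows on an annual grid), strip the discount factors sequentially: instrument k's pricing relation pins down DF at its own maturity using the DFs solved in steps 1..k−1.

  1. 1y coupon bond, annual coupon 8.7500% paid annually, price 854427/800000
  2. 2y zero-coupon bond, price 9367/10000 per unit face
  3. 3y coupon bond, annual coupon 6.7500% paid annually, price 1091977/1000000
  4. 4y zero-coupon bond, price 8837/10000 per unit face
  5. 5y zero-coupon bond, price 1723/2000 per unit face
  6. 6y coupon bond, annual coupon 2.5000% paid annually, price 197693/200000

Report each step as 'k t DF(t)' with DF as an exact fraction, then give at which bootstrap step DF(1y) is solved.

step 1 [1y] bond c/1=7/80: DF=(854427/800000 − 7/80·(0))/(1+7/80) = 9821/10000 ≈ 0.982100
step 2 [2y] zero: DF = P = 9367/10000 ≈ 0.936700
step 3 [3y] bond c/1=27/400: DF=(1091977/1000000 − 27/400·(0.982100+0.936700))/(1+27/400) = 1127/1250 ≈ 0.901600
step 4 [4y] zero: DF = P = 8837/10000 ≈ 0.883700
step 5 [5y] zero: DF = P = 1723/2000 ≈ 0.861500
step 6 [6y] bond c/1=1/40: DF=(197693/200000 − 1/40·(0.982100+0.936700+0.901600+0.883700+0.861500))/(1+1/40) = 853/1000 ≈ 0.853000

1 1 9821/10000
2 2 9367/10000
3 3 1127/1250
4 4 8837/10000
5 5 1723/2000
6 6 853/1000
DF(1y) is solved at step 1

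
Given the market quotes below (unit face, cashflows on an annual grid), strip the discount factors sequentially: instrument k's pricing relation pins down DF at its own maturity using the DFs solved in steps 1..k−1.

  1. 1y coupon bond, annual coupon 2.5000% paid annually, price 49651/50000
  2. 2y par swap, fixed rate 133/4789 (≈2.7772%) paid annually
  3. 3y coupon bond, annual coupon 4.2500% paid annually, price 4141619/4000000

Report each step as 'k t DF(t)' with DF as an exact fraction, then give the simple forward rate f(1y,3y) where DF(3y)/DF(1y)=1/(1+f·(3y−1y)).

1 1 1211/1250
2 2 2367/2500
3 3 9151/10000
f(1y,3y) = ((1211/1250)/(9151/10000) − 1)/(2) = 537/18302 ≈ 2.9341%

step 1 [1y] bond c/1=1/40: DF=(49651/50000 − 1/40·(0))/(1+1/40) = 1211/1250 ≈ 0.968800
step 2 [2y] swap r/1=133/4789: DF=(1 − 133/4789·(0.968800))/(1+133/4789) = 2367/2500 ≈ 0.946800
step 3 [3y] bond c/1=17/400: DF=(4141619/4000000 − 17/400·(0.968800+0.946800))/(1+17/400) = 9151/10000 ≈ 0.915100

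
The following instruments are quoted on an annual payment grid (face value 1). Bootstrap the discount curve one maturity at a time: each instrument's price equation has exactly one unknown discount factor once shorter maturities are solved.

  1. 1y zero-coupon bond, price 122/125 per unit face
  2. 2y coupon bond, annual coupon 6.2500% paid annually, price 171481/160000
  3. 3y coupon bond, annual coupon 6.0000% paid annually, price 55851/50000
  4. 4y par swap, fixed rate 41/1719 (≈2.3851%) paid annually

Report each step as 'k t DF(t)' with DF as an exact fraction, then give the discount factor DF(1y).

step 1 [1y] zero: DF = P = 122/125 ≈ 0.976000
step 2 [2y] bond c/1=1/16: DF=(171481/160000 − 1/16·(0.976000))/(1+1/16) = 9513/10000 ≈ 0.951300
step 3 [3y] bond c/1=3/50: DF=(55851/50000 − 3/50·(0.976000+0.951300))/(1+3/50) = 9447/10000 ≈ 0.944700
step 4 [4y] swap r/1=41/1719: DF=(1 − 41/1719·(0.976000+0.951300+0.944700))/(1+41/1719) = 4549/5000 ≈ 0.909800

1 1 122/125
2 2 9513/10000
3 3 9447/10000
4 4 4549/5000
DF(1y) = 122/125 ≈ 0.976000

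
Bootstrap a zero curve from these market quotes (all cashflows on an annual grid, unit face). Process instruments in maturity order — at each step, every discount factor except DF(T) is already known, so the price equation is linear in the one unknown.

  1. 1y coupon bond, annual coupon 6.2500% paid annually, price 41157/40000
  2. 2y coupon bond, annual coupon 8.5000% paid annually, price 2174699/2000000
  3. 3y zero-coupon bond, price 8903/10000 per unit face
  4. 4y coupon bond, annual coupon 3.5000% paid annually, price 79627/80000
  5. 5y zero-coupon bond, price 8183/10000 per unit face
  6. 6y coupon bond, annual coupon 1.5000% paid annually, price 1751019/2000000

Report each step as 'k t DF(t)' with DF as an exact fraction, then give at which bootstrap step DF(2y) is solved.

1 1 2421/2500
2 2 9263/10000
3 3 8903/10000
4 4 347/400
5 5 8183/10000
6 6 1593/2000
DF(2y) is solved at step 2

step 1 [1y] bond c/1=1/16: DF=(41157/40000 − 1/16·(0))/(1+1/16) = 2421/2500 ≈ 0.968400
step 2 [2y] bond c/1=17/200: DF=(2174699/2000000 − 17/200·(0.968400))/(1+17/200) = 9263/10000 ≈ 0.926300
step 3 [3y] zero: DF = P = 8903/10000 ≈ 0.890300
step 4 [4y] bond c/1=7/200: DF=(79627/80000 − 7/200·(0.968400+0.926300+0.890300))/(1+7/200) = 347/400 ≈ 0.867500
step 5 [5y] zero: DF = P = 8183/10000 ≈ 0.818300
step 6 [6y] bond c/1=3/200: DF=(1751019/2000000 − 3/200·(0.968400+0.926300+0.890300+0.867500+0.818300))/(1+3/200) = 1593/2000 ≈ 0.796500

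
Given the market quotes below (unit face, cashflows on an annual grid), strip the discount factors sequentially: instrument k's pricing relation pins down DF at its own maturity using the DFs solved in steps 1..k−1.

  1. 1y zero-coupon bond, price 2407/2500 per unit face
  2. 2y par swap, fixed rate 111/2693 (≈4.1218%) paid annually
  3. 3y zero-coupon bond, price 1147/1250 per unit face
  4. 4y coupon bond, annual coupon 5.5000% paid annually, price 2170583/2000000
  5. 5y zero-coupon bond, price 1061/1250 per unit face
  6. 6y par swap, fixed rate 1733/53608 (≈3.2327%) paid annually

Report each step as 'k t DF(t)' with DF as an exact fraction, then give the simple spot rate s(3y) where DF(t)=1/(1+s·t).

1 1 2407/2500
2 2 9223/10000
3 3 1147/1250
4 4 4413/5000
5 5 1061/1250
6 6 8267/10000
s(3y) = (1/(1147/1250) − 1)/(3) = 103/3441 ≈ 2.9933%

step 1 [1y] zero: DF = P = 2407/2500 ≈ 0.962800
step 2 [2y] swap r/1=111/2693: DF=(1 − 111/2693·(0.962800))/(1+111/2693) = 9223/10000 ≈ 0.922300
step 3 [3y] zero: DF = P = 1147/1250 ≈ 0.917600
step 4 [4y] bond c/1=11/200: DF=(2170583/2000000 − 11/200·(0.962800+0.922300+0.917600))/(1+11/200) = 4413/5000 ≈ 0.882600
step 5 [5y] zero: DF = P = 1061/1250 ≈ 0.848800
step 6 [6y] swap r/1=1733/53608: DF=(1 − 1733/53608·(0.962800+0.922300+0.917600+0.882600+0.848800))/(1+1733/53608) = 8267/10000 ≈ 0.826700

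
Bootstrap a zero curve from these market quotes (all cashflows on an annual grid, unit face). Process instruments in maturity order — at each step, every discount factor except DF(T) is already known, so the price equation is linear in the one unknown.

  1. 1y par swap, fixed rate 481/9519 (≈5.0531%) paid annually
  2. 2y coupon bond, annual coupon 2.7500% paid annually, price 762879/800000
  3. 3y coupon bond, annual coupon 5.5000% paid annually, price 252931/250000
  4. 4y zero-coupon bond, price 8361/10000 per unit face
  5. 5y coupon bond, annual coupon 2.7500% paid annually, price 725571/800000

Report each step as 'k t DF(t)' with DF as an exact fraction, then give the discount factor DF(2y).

step 1 [1y] swap r/1=481/9519: DF=(1 − 481/9519·(0))/(1+481/9519) = 9519/10000 ≈ 0.951900
step 2 [2y] bond c/1=11/400: DF=(762879/800000 − 11/400·(0.951900))/(1+11/400) = 4513/5000 ≈ 0.902600
step 3 [3y] bond c/1=11/200: DF=(252931/250000 − 11/200·(0.951900+0.902600))/(1+11/200) = 8623/10000 ≈ 0.862300
step 4 [4y] zero: DF = P = 8361/10000 ≈ 0.836100
step 5 [5y] bond c/1=11/400: DF=(725571/800000 − 11/400·(0.951900+0.902600+0.862300+0.836100))/(1+11/400) = 1969/2500 ≈ 0.787600

1 1 9519/10000
2 2 4513/5000
3 3 8623/10000
4 4 8361/10000
5 5 1969/2500
DF(2y) = 4513/5000 ≈ 0.902600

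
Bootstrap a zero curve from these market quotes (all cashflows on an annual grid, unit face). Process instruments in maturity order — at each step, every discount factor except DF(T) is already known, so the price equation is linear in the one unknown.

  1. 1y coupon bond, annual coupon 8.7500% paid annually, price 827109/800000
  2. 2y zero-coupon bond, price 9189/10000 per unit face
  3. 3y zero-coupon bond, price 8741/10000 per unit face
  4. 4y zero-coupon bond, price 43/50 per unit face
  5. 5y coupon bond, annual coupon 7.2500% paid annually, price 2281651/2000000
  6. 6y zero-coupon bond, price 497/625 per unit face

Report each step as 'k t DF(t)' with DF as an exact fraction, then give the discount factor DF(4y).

step 1 [1y] bond c/1=7/80: DF=(827109/800000 − 7/80·(0))/(1+7/80) = 9507/10000 ≈ 0.950700
step 2 [2y] zero: DF = P = 9189/10000 ≈ 0.918900
step 3 [3y] zero: DF = P = 8741/10000 ≈ 0.874100
step 4 [4y] zero: DF = P = 43/50 ≈ 0.860000
step 5 [5y] bond c/1=29/400: DF=(2281651/2000000 − 29/400·(0.950700+0.918900+0.874100+0.860000))/(1+29/400) = 8201/10000 ≈ 0.820100
step 6 [6y] zero: DF = P = 497/625 ≈ 0.795200

1 1 9507/10000
2 2 9189/10000
3 3 8741/10000
4 4 43/50
5 5 8201/10000
6 6 497/625
DF(4y) = 43/50 ≈ 0.860000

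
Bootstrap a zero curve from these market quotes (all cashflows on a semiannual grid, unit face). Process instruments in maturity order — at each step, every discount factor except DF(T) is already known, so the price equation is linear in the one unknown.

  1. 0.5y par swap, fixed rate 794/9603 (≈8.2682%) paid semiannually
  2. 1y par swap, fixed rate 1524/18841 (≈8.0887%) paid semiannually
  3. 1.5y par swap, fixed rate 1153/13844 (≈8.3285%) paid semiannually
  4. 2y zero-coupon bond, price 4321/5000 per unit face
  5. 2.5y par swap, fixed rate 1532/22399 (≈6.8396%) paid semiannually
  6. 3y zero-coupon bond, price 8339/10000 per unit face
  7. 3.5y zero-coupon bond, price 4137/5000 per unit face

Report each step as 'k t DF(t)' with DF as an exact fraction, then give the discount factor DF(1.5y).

step 1 [0.5y] swap r/2=397/9603: DF=(1 − 397/9603·(0))/(1+397/9603) = 9603/10000 ≈ 0.960300
step 2 [1y] swap r/2=762/18841: DF=(1 − 762/18841·(0.960300))/(1+762/18841) = 4619/5000 ≈ 0.923800
step 3 [1.5y] swap r/2=1153/27688: DF=(1 − 1153/27688·(0.960300+0.923800))/(1+1153/27688) = 8847/10000 ≈ 0.884700
step 4 [2y] zero: DF = P = 4321/5000 ≈ 0.864200
step 5 [2.5y] swap r/2=766/22399: DF=(1 − 766/22399·(0.960300+0.923800+0.884700+0.864200))/(1+766/22399) = 2117/2500 ≈ 0.846800
step 6 [3y] zero: DF = P = 8339/10000 ≈ 0.833900
step 7 [3.5y] zero: DF = P = 4137/5000 ≈ 0.827400

1 1/2 9603/10000
2 1 4619/5000
3 3/2 8847/10000
4 2 4321/5000
5 5/2 2117/2500
6 3 8339/10000
7 7/2 4137/5000
DF(1.5y) = 8847/10000 ≈ 0.884700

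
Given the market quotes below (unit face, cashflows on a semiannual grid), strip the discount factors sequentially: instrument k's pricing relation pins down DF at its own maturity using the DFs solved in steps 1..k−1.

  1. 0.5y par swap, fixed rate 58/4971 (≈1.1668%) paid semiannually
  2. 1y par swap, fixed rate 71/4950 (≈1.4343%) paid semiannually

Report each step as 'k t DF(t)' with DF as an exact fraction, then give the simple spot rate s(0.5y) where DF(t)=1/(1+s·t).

1 1/2 4971/5000
2 1 4929/5000
s(0.5y) = (1/(4971/5000) − 1)/(1/2) = 58/4971 ≈ 1.1668%

step 1 [0.5y] swap r/2=29/4971: DF=(1 − 29/4971·(0))/(1+29/4971) = 4971/5000 ≈ 0.994200
step 2 [1y] swap r/2=71/9900: DF=(1 − 71/9900·(0.994200))/(1+71/9900) = 4929/5000 ≈ 0.985800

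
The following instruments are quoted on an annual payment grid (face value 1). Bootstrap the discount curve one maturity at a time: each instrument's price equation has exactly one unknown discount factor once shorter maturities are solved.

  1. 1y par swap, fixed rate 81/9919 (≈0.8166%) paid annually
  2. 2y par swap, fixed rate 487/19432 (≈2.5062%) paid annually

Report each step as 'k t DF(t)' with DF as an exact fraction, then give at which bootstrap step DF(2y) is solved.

1 1 9919/10000
2 2 9513/10000
DF(2y) is solved at step 2

step 1 [1y] swap r/1=81/9919: DF=(1 − 81/9919·(0))/(1+81/9919) = 9919/10000 ≈ 0.991900
step 2 [2y] swap r/1=487/19432: DF=(1 − 487/19432·(0.991900))/(1+487/19432) = 9513/10000 ≈ 0.951300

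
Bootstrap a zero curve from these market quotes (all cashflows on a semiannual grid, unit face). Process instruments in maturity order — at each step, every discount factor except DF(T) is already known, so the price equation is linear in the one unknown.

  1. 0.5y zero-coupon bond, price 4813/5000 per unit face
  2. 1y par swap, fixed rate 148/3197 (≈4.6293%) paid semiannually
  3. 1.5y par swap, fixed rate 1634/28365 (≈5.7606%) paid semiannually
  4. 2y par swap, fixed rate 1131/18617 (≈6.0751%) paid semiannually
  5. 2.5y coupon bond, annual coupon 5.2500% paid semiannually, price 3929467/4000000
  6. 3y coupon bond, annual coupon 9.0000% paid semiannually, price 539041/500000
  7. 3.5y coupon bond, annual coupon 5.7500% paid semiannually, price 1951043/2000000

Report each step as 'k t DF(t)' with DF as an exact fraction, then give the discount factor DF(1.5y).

1 1/2 4813/5000
2 1 2389/2500
3 3/2 9183/10000
4 2 8869/10000
5 5/2 431/500
6 3 4171/5000
7 7/2 498/625
DF(1.5y) = 9183/10000 ≈ 0.918300

step 1 [0.5y] zero: DF = P = 4813/5000 ≈ 0.962600
step 2 [1y] swap r/2=74/3197: DF=(1 − 74/3197·(0.962600))/(1+74/3197) = 2389/2500 ≈ 0.955600
step 3 [1.5y] swap r/2=817/28365: DF=(1 − 817/28365·(0.962600+0.955600))/(1+817/28365) = 9183/10000 ≈ 0.918300
step 4 [2y] swap r/2=1131/37234: DF=(1 − 1131/37234·(0.962600+0.955600+0.918300))/(1+1131/37234) = 8869/10000 ≈ 0.886900
step 5 [2.5y] bond c/2=21/800: DF=(3929467/4000000 − 21/800·(0.962600+0.955600+0.918300+0.886900))/(1+21/800) = 431/500 ≈ 0.862000
step 6 [3y] bond c/2=9/200: DF=(539041/500000 − 9/200·(0.962600+0.955600+0.918300+0.886900+0.862000))/(1+9/200) = 4171/5000 ≈ 0.834200
step 7 [3.5y] bond c/2=23/800: DF=(1951043/2000000 − 23/800·(0.962600+0.955600+0.918300+0.886900+0.862000+0.834200))/(1+23/800) = 498/625 ≈ 0.796800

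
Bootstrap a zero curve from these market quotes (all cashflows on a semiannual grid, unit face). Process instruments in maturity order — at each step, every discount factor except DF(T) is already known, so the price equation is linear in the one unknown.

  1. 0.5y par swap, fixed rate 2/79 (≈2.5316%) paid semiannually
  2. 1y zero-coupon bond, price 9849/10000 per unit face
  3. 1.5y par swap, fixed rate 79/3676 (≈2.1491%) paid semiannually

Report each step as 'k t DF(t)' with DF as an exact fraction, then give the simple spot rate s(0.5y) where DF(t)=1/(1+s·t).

step 1 [0.5y] swap r/2=1/79: DF=(1 − 1/79·(0))/(1+1/79) = 79/80 ≈ 0.987500
step 2 [1y] zero: DF = P = 9849/10000 ≈ 0.984900
step 3 [1.5y] swap r/2=79/7352: DF=(1 − 79/7352·(0.987500+0.984900))/(1+79/7352) = 2421/2500 ≈ 0.968400

1 1/2 79/80
2 1 9849/10000
3 3/2 2421/2500
s(0.5y) = (1/(79/80) − 1)/(1/2) = 2/79 ≈ 2.5316%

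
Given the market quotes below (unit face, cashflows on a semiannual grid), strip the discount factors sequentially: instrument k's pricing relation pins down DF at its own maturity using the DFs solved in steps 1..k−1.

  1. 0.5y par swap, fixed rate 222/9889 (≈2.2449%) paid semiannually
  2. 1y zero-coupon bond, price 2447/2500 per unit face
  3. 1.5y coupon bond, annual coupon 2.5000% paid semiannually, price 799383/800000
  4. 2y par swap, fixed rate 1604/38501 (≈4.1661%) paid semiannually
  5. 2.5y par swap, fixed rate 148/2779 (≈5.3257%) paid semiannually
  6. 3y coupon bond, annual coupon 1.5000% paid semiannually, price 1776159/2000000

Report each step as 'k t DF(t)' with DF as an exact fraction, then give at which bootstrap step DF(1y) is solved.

1 1/2 9889/10000
2 1 2447/2500
3 3/2 4813/5000
4 2 4599/5000
5 5/2 4371/5000
6 3 8463/10000
DF(1y) is solved at step 2

step 1 [0.5y] swap r/2=111/9889: DF=(1 − 111/9889·(0))/(1+111/9889) = 9889/10000 ≈ 0.988900
step 2 [1y] zero: DF = P = 2447/2500 ≈ 0.978800
step 3 [1.5y] bond c/2=1/80: DF=(799383/800000 − 1/80·(0.988900+0.978800))/(1+1/80) = 4813/5000 ≈ 0.962600
step 4 [2y] swap r/2=802/38501: DF=(1 − 802/38501·(0.988900+0.978800+0.962600))/(1+802/38501) = 4599/5000 ≈ 0.919800
step 5 [2.5y] swap r/2=74/2779: DF=(1 − 74/2779·(0.988900+0.978800+0.962600+0.919800))/(1+74/2779) = 4371/5000 ≈ 0.874200
step 6 [3y] bond c/2=3/400: DF=(1776159/2000000 − 3/400·(0.988900+0.978800+0.962600+0.919800+0.874200))/(1+3/400) = 8463/10000 ≈ 0.846300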